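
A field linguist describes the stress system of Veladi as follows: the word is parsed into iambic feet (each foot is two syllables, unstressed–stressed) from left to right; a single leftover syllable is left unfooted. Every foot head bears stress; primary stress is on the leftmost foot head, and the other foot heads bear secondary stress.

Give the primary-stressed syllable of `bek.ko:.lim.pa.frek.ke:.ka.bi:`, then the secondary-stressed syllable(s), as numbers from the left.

primary 2, secondary 4, 6, 8

Parse left to right into iambic (σˈσ) feet: (bek.ˈko:) (lim.ˈpa) (frek.ˈke:) (ka.ˈbi:).
Foot heads (stressed positions): 2, 4, 6, 8.
End Rule Leftmost: primary stress on the leftmost head = syllable 2.
Secondary stress on 4, 6, 8: bek.ˈko:.lim.ˌpa.frek.ˌke:.ka.ˌbi:.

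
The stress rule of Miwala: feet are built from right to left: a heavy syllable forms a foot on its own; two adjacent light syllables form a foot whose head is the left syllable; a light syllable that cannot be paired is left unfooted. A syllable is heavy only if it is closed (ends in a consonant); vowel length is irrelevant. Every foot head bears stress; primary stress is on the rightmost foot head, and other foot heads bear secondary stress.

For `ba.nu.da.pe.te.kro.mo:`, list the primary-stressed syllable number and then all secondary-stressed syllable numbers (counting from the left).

primary 6, secondary 2, 4

Weights: 1 ba L, 2 nu L, 3 da L, 4 pe L, 5 te L, 6 kro L, 7 mo: L.
Parse right to left (heavy = foot alone; LL = one foot; stranded L unfooted): ba (ˈnu.da) (ˈpe.te) (ˈkro.mo:).
Foot heads: 2, 4, 6.
Primary stress on the rightmost head = syllable 6.
Secondary stress on 2, 4: ba.ˌnu.da.ˌpe.te.ˈkro.mo:.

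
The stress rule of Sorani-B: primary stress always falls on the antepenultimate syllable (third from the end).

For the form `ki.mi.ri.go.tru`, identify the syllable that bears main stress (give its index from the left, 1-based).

The word has 5 syllables; the antepenultimate syllable (third from the end) is syllable 3 (ri).
Primary stress: syllable 3 → ki.mi.ˈri.go.tru.

3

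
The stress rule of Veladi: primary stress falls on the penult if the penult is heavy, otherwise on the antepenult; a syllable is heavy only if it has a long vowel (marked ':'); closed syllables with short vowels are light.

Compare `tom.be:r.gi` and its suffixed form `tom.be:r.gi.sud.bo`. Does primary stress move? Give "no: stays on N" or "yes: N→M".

yes: 2→3

Base `tom.be:r.gi` (3 syllables):
  Weights: 1 tom L, 2 be:r H, 3 gi L.
  The penult (syllable 2, be:r) is heavy, so it takes stress.
  → primary stress on syllable 2.
Suffixed `tom.be:r.gi.sud.bo` (5 syllables):
  Weights: 3 gi L, 4 sud L, 5 bo L.
  The penult (syllable 4, sud) is light, so stress falls on the antepenult (syllable 3, gi).
  → primary stress on syllable 3.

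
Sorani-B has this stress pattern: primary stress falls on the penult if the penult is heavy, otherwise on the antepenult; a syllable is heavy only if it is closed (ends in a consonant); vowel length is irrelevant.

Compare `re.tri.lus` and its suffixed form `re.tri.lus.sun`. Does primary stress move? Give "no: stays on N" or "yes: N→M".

Base `re.tri.lus` (3 syllables):
  Weights: 1 re L, 2 tri L, 3 lus H.
  The penult (syllable 2, tri) is light, so stress falls on the antepenult (syllable 1, re).
  → primary stress on syllable 1.
Suffixed `re.tri.lus.sun` (4 syllables):
  Weights: 2 tri L, 3 lus H, 4 sun H.
  The penult (syllable 3, lus) is heavy, so it takes stress.
  → primary stress on syllable 3.

yes: 1→3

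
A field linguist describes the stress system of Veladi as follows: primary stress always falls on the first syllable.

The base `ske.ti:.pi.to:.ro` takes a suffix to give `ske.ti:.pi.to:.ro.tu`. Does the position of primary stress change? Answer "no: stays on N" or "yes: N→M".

Base `ske.ti:.pi.to:.ro` (5 syllables):
  The word has 5 syllables; the first syllable is syllable 1 (ske).
  → primary stress on syllable 1.
Suffixed `ske.ti:.pi.to:.ro.tu` (6 syllables):
  The word has 6 syllables; the first syllable is syllable 1 (ske).
  → primary stress on syllable 1.

no: stays on 1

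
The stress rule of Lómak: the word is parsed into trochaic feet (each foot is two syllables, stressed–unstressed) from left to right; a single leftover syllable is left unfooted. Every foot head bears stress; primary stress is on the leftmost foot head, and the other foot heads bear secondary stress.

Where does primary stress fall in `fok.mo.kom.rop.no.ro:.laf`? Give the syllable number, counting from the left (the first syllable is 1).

1

Parse left to right into trochaic (ˈσσ) feet: (ˈfok.mo) (ˈkom.rop) (ˈno.ro:) laf. Syllable 7 is left unfooted.
Foot heads (stressed positions): 1, 3, 5.
End Rule Leftmost: primary stress on the leftmost head = syllable 1.
Primary stress: syllable 1 → ˈfok.mo.kom.rop.no.ro:.laf.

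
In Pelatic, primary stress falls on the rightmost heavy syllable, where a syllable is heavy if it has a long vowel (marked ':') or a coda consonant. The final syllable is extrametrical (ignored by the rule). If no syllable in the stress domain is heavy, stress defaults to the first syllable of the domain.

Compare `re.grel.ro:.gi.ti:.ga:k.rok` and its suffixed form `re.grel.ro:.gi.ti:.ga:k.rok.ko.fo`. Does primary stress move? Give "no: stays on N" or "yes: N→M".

yes: 6→7

Base `re.grel.ro:.gi.ti:.ga:k.rok` (7 syllables):
  The final syllable (7, rok) is extrametrical; the stress domain is syllables 1–6.
  Weights: 1 re L, 2 grel H, 3 ro: H, 4 gi L, 5 ti: H, 6 ga:k H.
  Heavy syllables in the domain: 2, 3, 5, 6. The rightmost is syllable 6 (ga:k).
  → primary stress on syllable 6.
Suffixed `re.grel.ro:.gi.ti:.ga:k.rok.ko.fo` (9 syllables):
  The final syllable (9, fo) is extrametrical; the stress domain is syllables 1–8.
  Weights: 1 re L, 2 grel H, 3 ro: H, 4 gi L, 5 ti: H, 6 ga:k H, 7 rok H, 8 ko L.
  Heavy syllables in the domain: 2, 3, 5, 6, 7. The rightmost is syllable 7 (rok).
  → primary stress on syllable 7.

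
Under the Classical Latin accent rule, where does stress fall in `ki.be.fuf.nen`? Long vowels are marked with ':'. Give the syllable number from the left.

Classical Latin: stress the penult if heavy (long vowel or closed), else the antepenult.
Weights: 2 be L, 3 fuf H, 4 nen H.
The penult (syllable 3, fuf) is heavy, so it takes stress.
Stress on syllable 3: ki.be.ˈfuf.nen.

3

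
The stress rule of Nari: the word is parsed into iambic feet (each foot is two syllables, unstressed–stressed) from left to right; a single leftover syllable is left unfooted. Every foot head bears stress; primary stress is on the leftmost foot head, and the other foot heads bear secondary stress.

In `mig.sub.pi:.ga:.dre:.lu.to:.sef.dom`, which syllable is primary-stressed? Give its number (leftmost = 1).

Parse left to right into iambic (σˈσ) feet: (mig.ˈsub) (pi:.ˈga:) (dre:.ˈlu) (to:.ˈsef) dom. Syllable 9 is left unfooted.
Foot heads (stressed positions): 2, 4, 6, 8.
End Rule Leftmost: primary stress on the leftmost head = syllable 2.
Primary stress: syllable 2 → mig.ˈsub.pi:.ga:.dre:.lu.to:.sef.dom.

2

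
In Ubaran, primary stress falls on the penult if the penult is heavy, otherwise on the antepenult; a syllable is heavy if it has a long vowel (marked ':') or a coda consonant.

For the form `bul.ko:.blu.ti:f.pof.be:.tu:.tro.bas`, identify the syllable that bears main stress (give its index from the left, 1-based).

7

Weights: 7 tu: H, 8 tro L, 9 bas H.
The penult (syllable 8, tro) is light, so stress falls on the antepenult (syllable 7, tu:).
Primary stress: syllable 7 → bul.ko:.blu.ti:f.pof.be:.ˈtu:.tro.bas.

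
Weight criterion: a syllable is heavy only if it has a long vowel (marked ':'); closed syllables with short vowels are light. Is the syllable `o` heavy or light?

light

`o`: short vowel, open (no coda). Short vowel → light.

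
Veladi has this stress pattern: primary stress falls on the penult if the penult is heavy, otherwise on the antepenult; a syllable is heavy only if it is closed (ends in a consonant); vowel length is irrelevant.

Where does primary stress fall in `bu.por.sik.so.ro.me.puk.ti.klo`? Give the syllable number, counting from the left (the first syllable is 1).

7

Weights: 7 puk H, 8 ti L, 9 klo L.
The penult (syllable 8, ti) is light, so stress falls on the antepenult (syllable 7, puk).
Primary stress: syllable 7 → bu.por.sik.so.ro.me.ˈpuk.ti.klo.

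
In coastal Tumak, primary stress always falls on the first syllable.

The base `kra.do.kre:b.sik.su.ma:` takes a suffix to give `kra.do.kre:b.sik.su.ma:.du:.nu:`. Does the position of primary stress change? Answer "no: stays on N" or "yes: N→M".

Base `kra.do.kre:b.sik.su.ma:` (6 syllables):
  The word has 6 syllables; the first syllable is syllable 1 (kra).
  → primary stress on syllable 1.
Suffixed `kra.do.kre:b.sik.su.ma:.du:.nu:` (8 syllables):
  The word has 8 syllables; the first syllable is syllable 1 (kra).
  → primary stress on syllable 1.

no: stays on 1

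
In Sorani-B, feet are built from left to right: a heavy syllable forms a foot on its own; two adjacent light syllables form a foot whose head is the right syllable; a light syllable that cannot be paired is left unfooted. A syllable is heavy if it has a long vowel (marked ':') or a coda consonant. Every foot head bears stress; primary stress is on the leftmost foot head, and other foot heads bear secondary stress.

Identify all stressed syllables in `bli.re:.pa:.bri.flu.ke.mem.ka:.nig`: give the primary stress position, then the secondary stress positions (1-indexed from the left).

Weights: 1 bli L, 2 re: H, 3 pa: H, 4 bri L, 5 flu L, 6 ke L, 7 mem H, 8 ka: H, 9 nig H.
Parse left to right (heavy = foot alone; LL = one foot; stranded L unfooted): bli (ˈre:) (ˈpa:) (bri.ˈflu) ke (ˈmem) (ˈka:) (ˈnig).
Foot heads: 2, 3, 5, 7, 8, 9.
Primary stress on the leftmost head = syllable 2.
Secondary stress on 3, 5, 7, 8, 9: bli.ˈre:.ˌpa:.bri.ˌflu.ke.ˌmem.ˌka:.ˌnig.

primary 2, secondary 3, 5, 7, 8, 9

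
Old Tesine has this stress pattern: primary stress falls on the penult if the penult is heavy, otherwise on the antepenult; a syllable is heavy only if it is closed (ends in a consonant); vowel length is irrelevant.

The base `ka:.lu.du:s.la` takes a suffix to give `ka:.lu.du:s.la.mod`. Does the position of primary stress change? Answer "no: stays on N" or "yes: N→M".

no: stays on 3

Base `ka:.lu.du:s.la` (4 syllables):
  Weights: 2 lu L, 3 du:s H, 4 la L.
  The penult (syllable 3, du:s) is heavy, so it takes stress.
  → primary stress on syllable 3.
Suffixed `ka:.lu.du:s.la.mod` (5 syllables):
  Weights: 3 du:s H, 4 la L, 5 mod H.
  The penult (syllable 4, la) is light, so stress falls on the antepenult (syllable 3, du:s).
  → primary stress on syllable 3.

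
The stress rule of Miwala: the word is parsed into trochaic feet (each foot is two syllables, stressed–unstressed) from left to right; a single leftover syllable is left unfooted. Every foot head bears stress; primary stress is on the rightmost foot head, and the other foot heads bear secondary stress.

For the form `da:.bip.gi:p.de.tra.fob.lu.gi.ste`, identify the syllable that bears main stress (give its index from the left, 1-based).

7

Parse left to right into trochaic (ˈσσ) feet: (ˈda:.bip) (ˈgi:p.de) (ˈtra.fob) (ˈlu.gi) ste. Syllable 9 is left unfooted.
Foot heads (stressed positions): 1, 3, 5, 7.
End Rule Rightmost: primary stress on the rightmost head = syllable 7.
Primary stress: syllable 7 → da:.bip.gi:p.de.tra.fob.ˈlu.gi.ste.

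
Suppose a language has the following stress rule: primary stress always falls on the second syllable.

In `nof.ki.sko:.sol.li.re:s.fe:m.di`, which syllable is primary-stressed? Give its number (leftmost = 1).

The word has 8 syllables; the second syllable is syllable 2 (ki).
Primary stress: syllable 2 → nof.ˈki.sko:.sol.li.re:s.fe:m.di.

2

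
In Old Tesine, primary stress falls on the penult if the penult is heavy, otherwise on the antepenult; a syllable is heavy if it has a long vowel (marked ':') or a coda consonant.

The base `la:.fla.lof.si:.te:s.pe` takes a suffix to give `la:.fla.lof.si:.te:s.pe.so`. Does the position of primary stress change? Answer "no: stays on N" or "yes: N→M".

no: stays on 5

Base `la:.fla.lof.si:.te:s.pe` (6 syllables):
  Weights: 4 si: H, 5 te:s H, 6 pe L.
  The penult (syllable 5, te:s) is heavy, so it takes stress.
  → primary stress on syllable 5.
Suffixed `la:.fla.lof.si:.te:s.pe.so` (7 syllables):
  Weights: 5 te:s H, 6 pe L, 7 so L.
  The penult (syllable 6, pe) is light, so stress falls on the antepenult (syllable 5, te:s).
  → primary stress on syllable 5.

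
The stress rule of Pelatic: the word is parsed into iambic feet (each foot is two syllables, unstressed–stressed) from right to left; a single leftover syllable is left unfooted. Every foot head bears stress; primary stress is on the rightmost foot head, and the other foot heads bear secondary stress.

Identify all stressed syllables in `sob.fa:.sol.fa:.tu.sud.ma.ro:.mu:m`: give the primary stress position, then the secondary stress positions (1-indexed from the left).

primary 9, secondary 3, 5, 7

Parse right to left into iambic (σˈσ) feet: sob (fa:.ˈsol) (fa:.ˈtu) (sud.ˈma) (ro:.ˈmu:m). Syllable 1 is left unfooted.
Foot heads (stressed positions): 3, 5, 7, 9.
End Rule Rightmost: primary stress on the rightmost head = syllable 9.
Secondary stress on 3, 5, 7: sob.fa:.ˌsol.fa:.ˌtu.sud.ˌma.ro:.ˈmu:m.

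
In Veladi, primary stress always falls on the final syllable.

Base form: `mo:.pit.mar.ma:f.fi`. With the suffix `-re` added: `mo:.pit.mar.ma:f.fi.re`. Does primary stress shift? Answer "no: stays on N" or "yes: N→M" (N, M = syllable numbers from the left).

Base `mo:.pit.mar.ma:f.fi` (5 syllables):
  The word has 5 syllables; the final syllable is syllable 5 (fi).
  → primary stress on syllable 5.
Suffixed `mo:.pit.mar.ma:f.fi.re` (6 syllables):
  The word has 6 syllables; the final syllable is syllable 6 (re).
  → primary stress on syllable 6.

yes: 5→6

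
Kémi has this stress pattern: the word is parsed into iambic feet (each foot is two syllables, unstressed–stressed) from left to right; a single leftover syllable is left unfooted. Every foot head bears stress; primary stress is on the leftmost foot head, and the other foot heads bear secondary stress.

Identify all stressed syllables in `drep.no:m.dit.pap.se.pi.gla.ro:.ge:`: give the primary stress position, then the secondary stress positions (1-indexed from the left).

primary 2, secondary 4, 6, 8

Parse left to right into iambic (σˈσ) feet: (drep.ˈno:m) (dit.ˈpap) (se.ˈpi) (gla.ˈro:) ge:. Syllable 9 is left unfooted.
Foot heads (stressed positions): 2, 4, 6, 8.
End Rule Leftmost: primary stress on the leftmost head = syllable 2.
Secondary stress on 4, 6, 8: drep.ˈno:m.dit.ˌpap.se.ˌpi.gla.ˌro:.ge:.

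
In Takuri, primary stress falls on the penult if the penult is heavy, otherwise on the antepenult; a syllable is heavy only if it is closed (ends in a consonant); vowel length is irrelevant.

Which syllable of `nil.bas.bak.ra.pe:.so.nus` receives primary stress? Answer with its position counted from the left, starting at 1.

Weights: 5 pe: L, 6 so L, 7 nus H.
The penult (syllable 6, so) is light, so stress falls on the antepenult (syllable 5, pe:).
Primary stress: syllable 5 → nil.bas.bak.ra.ˈpe:.so.nus.

5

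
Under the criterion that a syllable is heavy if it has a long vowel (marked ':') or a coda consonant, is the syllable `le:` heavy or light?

`le:`: long vowel, open (no coda). Long vowel → heavy.

heavy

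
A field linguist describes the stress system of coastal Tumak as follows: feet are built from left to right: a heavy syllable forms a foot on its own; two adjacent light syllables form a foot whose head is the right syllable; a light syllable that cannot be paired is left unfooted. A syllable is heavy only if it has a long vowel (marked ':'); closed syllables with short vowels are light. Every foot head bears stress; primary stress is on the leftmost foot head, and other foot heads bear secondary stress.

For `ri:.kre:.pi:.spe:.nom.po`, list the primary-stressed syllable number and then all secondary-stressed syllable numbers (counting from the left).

Weights: 1 ri: H, 2 kre: H, 3 pi: H, 4 spe: H, 5 nom L, 6 po L.
Parse left to right (heavy = foot alone; LL = one foot; stranded L unfooted): (ˈri:) (ˈkre:) (ˈpi:) (ˈspe:) (nom.ˈpo).
Foot heads: 1, 2, 3, 4, 6.
Primary stress on the leftmost head = syllable 1.
Secondary stress on 2, 3, 4, 6: ˈri:.ˌkre:.ˌpi:.ˌspe:.nom.ˌpo.

primary 1, secondary 2, 3, 4, 6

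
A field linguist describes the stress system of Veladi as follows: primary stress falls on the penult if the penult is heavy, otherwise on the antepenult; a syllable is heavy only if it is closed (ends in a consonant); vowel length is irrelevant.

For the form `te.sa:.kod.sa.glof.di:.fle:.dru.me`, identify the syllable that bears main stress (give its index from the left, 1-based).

Weights: 7 fle: L, 8 dru L, 9 me L.
The penult (syllable 8, dru) is light, so stress falls on the antepenult (syllable 7, fle:).
Primary stress: syllable 7 → te.sa:.kod.sa.glof.di:.ˈfle:.dru.me.

7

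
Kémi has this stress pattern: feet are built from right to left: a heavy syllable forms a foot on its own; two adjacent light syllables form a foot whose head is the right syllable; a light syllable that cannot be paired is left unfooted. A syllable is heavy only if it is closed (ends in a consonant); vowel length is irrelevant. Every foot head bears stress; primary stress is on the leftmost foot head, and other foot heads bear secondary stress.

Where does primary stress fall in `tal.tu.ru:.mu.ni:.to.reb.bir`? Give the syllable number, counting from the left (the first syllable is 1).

Weights: 1 tal H, 2 tu L, 3 ru: L, 4 mu L, 5 ni: L, 6 to L, 7 reb H, 8 bir H.
Parse right to left (heavy = foot alone; LL = one foot; stranded L unfooted): (ˈtal) tu (ru:.ˈmu) (ni:.ˈto) (ˈreb) (ˈbir).
Foot heads: 1, 4, 6, 7, 8.
Primary stress on the leftmost head = syllable 1.
Primary stress: syllable 1 → ˈtal.tu.ru:.mu.ni:.to.reb.bir.

1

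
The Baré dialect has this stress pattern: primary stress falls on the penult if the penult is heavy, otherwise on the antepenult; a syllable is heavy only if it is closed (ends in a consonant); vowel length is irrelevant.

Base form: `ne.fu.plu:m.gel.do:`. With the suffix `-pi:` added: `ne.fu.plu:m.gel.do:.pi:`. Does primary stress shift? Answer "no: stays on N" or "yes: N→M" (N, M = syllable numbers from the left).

no: stays on 4

Base `ne.fu.plu:m.gel.do:` (5 syllables):
  Weights: 3 plu:m H, 4 gel H, 5 do: L.
  The penult (syllable 4, gel) is heavy, so it takes stress.
  → primary stress on syllable 4.
Suffixed `ne.fu.plu:m.gel.do:.pi:` (6 syllables):
  Weights: 4 gel H, 5 do: L, 6 pi: L.
  The penult (syllable 5, do:) is light, so stress falls on the antepenult (syllable 4, gel).
  → primary stress on syllable 4.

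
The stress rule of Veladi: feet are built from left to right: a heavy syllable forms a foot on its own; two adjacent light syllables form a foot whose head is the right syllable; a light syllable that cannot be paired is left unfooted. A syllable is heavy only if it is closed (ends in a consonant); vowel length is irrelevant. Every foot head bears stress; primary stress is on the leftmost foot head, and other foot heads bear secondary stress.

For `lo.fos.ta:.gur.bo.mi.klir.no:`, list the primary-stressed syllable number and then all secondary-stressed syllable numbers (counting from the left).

Weights: 1 lo L, 2 fos H, 3 ta: L, 4 gur H, 5 bo L, 6 mi L, 7 klir H, 8 no: L.
Parse left to right (heavy = foot alone; LL = one foot; stranded L unfooted): lo (ˈfos) ta: (ˈgur) (bo.ˈmi) (ˈklir) no:.
Foot heads: 2, 4, 6, 7.
Primary stress on the leftmost head = syllable 2.
Secondary stress on 4, 6, 7: lo.ˈfos.ta:.ˌgur.bo.ˌmi.ˌklir.no:.

primary 2, secondary 4, 6, 7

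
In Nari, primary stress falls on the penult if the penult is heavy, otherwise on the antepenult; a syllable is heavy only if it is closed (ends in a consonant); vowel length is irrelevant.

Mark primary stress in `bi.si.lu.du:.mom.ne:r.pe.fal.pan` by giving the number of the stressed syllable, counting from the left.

Weights: 7 pe L, 8 fal H, 9 pan H.
The penult (syllable 8, fal) is heavy, so it takes stress.
Primary stress: syllable 8 → bi.si.lu.du:.mom.ne:r.pe.ˈfal.pan.

8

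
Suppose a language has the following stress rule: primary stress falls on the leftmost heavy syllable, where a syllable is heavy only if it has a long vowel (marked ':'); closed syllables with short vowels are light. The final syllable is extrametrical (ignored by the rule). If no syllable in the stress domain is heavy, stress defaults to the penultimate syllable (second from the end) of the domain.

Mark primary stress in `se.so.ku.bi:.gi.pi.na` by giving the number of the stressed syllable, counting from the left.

4

The final syllable (7, na) is extrametrical; the stress domain is syllables 1–6.
Weights: 1 se L, 2 so L, 3 ku L, 4 bi: H, 5 gi L, 6 pi L.
Heavy syllables in the domain: 4. The leftmost is syllable 4 (bi:).
Primary stress: syllable 4 → se.so.ku.ˈbi:.gi.pi.na.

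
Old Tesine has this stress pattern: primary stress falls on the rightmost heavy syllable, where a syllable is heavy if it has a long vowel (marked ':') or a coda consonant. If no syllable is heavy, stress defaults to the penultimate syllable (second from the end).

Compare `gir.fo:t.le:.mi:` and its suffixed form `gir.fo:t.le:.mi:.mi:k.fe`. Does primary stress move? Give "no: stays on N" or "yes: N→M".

Base `gir.fo:t.le:.mi:` (4 syllables):
  Weights: 1 gir H, 2 fo:t H, 3 le: H, 4 mi: H.
  Heavy syllables in the domain: 1, 2, 3, 4. The rightmost is syllable 4 (mi:).
  → primary stress on syllable 4.
Suffixed `gir.fo:t.le:.mi:.mi:k.fe` (6 syllables):
  Weights: 1 gir H, 2 fo:t H, 3 le: H, 4 mi: H, 5 mi:k H, 6 fe L.
  Heavy syllables in the domain: 1, 2, 3, 4, 5. The rightmost is syllable 5 (mi:k).
  → primary stress on syllable 5.

yes: 4→5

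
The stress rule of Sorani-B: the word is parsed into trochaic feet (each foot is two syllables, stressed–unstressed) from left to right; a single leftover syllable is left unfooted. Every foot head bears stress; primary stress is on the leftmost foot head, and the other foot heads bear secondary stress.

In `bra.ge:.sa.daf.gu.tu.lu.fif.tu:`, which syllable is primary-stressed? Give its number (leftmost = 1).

1

Parse left to right into trochaic (ˈσσ) feet: (ˈbra.ge:) (ˈsa.daf) (ˈgu.tu) (ˈlu.fif) tu:. Syllable 9 is left unfooted.
Foot heads (stressed positions): 1, 3, 5, 7.
End Rule Leftmost: primary stress on the leftmost head = syllable 1.
Primary stress: syllable 1 → ˈbra.ge:.sa.daf.gu.tu.lu.fif.tu:.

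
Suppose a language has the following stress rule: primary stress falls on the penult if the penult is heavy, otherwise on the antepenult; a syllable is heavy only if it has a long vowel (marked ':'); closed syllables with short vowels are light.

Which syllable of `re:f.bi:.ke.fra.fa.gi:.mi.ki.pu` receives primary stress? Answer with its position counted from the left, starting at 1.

7

Weights: 7 mi L, 8 ki L, 9 pu L.
The penult (syllable 8, ki) is light, so stress falls on the antepenult (syllable 7, mi).
Primary stress: syllable 7 → re:f.bi:.ke.fra.fa.gi:.ˈmi.ki.pu.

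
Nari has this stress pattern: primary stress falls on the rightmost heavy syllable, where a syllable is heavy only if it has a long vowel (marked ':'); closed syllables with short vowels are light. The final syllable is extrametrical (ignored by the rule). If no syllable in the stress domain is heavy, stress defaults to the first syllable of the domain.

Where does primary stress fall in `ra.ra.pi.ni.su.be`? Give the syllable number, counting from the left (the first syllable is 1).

1

The final syllable (6, be) is extrametrical; the stress domain is syllables 1–5.
Weights: 1 ra L, 2 ra L, 3 pi L, 4 ni L, 5 su L.
No heavy syllable in the domain; default to the first syllable of the domain = syllable 1.
Primary stress: syllable 1 → ˈra.ra.pi.ni.su.be.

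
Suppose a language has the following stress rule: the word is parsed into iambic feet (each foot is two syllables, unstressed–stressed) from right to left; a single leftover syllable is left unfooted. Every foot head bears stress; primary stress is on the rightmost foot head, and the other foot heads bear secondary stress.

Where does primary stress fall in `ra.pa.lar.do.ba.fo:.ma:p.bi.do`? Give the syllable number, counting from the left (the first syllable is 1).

Parse right to left into iambic (σˈσ) feet: ra (pa.ˈlar) (do.ˈba) (fo:.ˈma:p) (bi.ˈdo). Syllable 1 is left unfooted.
Foot heads (stressed positions): 3, 5, 7, 9.
End Rule Rightmost: primary stress on the rightmost head = syllable 9.
Primary stress: syllable 9 → ra.pa.lar.do.ba.fo:.ma:p.bi.ˈdo.

9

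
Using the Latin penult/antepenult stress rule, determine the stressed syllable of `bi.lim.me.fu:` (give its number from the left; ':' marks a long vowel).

Classical Latin: stress the penult if heavy (long vowel or closed), else the antepenult.
Weights: 2 lim H, 3 me L, 4 fu: H.
The penult (syllable 3, me) is light, so stress falls on the antepenult (syllable 2, lim).
Stress on syllable 2: bi.ˈlim.me.fu:.

2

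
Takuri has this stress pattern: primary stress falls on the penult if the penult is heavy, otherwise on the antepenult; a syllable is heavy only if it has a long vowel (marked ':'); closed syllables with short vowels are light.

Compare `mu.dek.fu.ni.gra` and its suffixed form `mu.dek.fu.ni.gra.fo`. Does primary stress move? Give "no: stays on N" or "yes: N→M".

Base `mu.dek.fu.ni.gra` (5 syllables):
  Weights: 3 fu L, 4 ni L, 5 gra L.
  The penult (syllable 4, ni) is light, so stress falls on the antepenult (syllable 3, fu).
  → primary stress on syllable 3.
Suffixed `mu.dek.fu.ni.gra.fo` (6 syllables):
  Weights: 4 ni L, 5 gra L, 6 fo L.
  The penult (syllable 5, gra) is light, so stress falls on the antepenult (syllable 4, ni).
  → primary stress on syllable 4.

yes: 3→4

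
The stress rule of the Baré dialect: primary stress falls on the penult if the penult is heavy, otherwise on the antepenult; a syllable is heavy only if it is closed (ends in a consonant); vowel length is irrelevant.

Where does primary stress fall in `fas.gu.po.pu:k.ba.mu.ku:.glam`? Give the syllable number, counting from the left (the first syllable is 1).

6

Weights: 6 mu L, 7 ku: L, 8 glam H.
The penult (syllable 7, ku:) is light, so stress falls on the antepenult (syllable 6, mu).
Primary stress: syllable 6 → fas.gu.po.pu:k.ba.ˈmu.ku:.glam.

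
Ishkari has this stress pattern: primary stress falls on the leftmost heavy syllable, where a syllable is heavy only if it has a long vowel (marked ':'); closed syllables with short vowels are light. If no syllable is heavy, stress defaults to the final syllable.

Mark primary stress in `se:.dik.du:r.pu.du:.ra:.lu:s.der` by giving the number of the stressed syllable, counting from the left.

Weights: 1 se: H, 2 dik L, 3 du:r H, 4 pu L, 5 du: H, 6 ra: H, 7 lu:s H, 8 der L.
Heavy syllables in the domain: 1, 3, 5, 6, 7. The leftmost is syllable 1 (se:).
Primary stress: syllable 1 → ˈse:.dik.du:r.pu.du:.ra:.lu:s.der.

1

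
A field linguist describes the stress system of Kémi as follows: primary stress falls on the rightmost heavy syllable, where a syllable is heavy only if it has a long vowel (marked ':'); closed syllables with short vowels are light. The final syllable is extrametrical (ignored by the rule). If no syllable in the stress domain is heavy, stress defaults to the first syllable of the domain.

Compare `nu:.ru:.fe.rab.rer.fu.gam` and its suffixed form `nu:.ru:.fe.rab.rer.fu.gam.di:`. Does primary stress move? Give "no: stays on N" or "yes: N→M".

Base `nu:.ru:.fe.rab.rer.fu.gam` (7 syllables):
  The final syllable (7, gam) is extrametrical; the stress domain is syllables 1–6.
  Weights: 1 nu: H, 2 ru: H, 3 fe L, 4 rab L, 5 rer L, 6 fu L.
  Heavy syllables in the domain: 1, 2. The rightmost is syllable 2 (ru:).
  → primary stress on syllable 2.
Suffixed `nu:.ru:.fe.rab.rer.fu.gam.di:` (8 syllables):
  The final syllable (8, di:) is extrametrical; the stress domain is syllables 1–7.
  Weights: 1 nu: H, 2 ru: H, 3 fe L, 4 rab L, 5 rer L, 6 fu L, 7 gam L.
  Heavy syllables in the domain: 1, 2. The rightmost is syllable 2 (ru:).
  → primary stress on syllable 2.

no: stays on 2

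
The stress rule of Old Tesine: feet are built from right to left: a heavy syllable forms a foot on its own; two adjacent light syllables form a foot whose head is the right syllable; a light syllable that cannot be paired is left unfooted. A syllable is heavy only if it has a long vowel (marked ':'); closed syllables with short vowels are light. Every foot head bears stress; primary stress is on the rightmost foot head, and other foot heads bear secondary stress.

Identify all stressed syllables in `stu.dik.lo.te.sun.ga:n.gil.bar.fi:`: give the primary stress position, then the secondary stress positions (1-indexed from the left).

primary 9, secondary 3, 5, 6, 8

Weights: 1 stu L, 2 dik L, 3 lo L, 4 te L, 5 sun L, 6 ga:n H, 7 gil L, 8 bar L, 9 fi: H.
Parse right to left (heavy = foot alone; LL = one foot; stranded L unfooted): stu (dik.ˈlo) (te.ˈsun) (ˈga:n) (gil.ˈbar) (ˈfi:).
Foot heads: 3, 5, 6, 8, 9.
Primary stress on the rightmost head = syllable 9.
Secondary stress on 3, 5, 6, 8: stu.dik.ˌlo.te.ˌsun.ˌga:n.gil.ˌbar.ˈfi:.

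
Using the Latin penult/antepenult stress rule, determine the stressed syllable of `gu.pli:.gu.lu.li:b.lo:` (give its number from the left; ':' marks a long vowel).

5

Classical Latin: stress the penult if heavy (long vowel or closed), else the antepenult.
Weights: 4 lu L, 5 li:b H, 6 lo: H.
The penult (syllable 5, li:b) is heavy, so it takes stress.
Stress on syllable 5: gu.pli:.gu.lu.ˈli:b.lo:.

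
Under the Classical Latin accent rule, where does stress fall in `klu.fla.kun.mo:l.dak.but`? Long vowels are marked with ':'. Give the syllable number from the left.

5

Classical Latin: stress the penult if heavy (long vowel or closed), else the antepenult.
Weights: 4 mo:l H, 5 dak H, 6 but H.
The penult (syllable 5, dak) is heavy, so it takes stress.
Stress on syllable 5: klu.fla.kun.mo:l.ˈdak.but.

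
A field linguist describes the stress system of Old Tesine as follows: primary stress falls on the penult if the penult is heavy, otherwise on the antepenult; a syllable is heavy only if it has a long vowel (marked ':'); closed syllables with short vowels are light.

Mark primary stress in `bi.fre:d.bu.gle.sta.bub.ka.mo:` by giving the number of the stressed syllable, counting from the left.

6

Weights: 6 bub L, 7 ka L, 8 mo: H.
The penult (syllable 7, ka) is light, so stress falls on the antepenult (syllable 6, bub).
Primary stress: syllable 6 → bi.fre:d.bu.gle.sta.ˈbub.ka.mo:.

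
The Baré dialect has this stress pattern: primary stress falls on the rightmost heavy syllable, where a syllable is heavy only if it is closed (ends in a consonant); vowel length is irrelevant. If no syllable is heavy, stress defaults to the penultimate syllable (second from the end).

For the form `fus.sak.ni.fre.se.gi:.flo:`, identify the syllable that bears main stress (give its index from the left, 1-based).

2

Weights: 1 fus H, 2 sak H, 3 ni L, 4 fre L, 5 se L, 6 gi: L, 7 flo: L.
Heavy syllables in the domain: 1, 2. The rightmost is syllable 2 (sak).
Primary stress: syllable 2 → fus.ˈsak.ni.fre.se.gi:.flo:.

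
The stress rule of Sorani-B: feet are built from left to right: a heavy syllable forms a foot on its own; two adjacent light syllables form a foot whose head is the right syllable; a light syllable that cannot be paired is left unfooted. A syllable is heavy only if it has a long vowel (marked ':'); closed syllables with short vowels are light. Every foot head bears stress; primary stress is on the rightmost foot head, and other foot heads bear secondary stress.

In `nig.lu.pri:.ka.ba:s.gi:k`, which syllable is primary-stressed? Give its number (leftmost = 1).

Weights: 1 nig L, 2 lu L, 3 pri: H, 4 ka L, 5 ba:s H, 6 gi:k H.
Parse left to right (heavy = foot alone; LL = one foot; stranded L unfooted): (nig.ˈlu) (ˈpri:) ka (ˈba:s) (ˈgi:k).
Foot heads: 2, 3, 5, 6.
Primary stress on the rightmost head = syllable 6.
Primary stress: syllable 6 → nig.lu.pri:.ka.ba:s.ˈgi:k.

6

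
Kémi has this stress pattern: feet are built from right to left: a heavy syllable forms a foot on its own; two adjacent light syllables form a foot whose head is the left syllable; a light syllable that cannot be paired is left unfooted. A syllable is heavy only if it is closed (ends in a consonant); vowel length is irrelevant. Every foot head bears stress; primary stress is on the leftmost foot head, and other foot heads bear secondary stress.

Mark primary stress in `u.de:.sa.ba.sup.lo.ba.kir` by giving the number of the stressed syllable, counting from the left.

Weights: 1 u L, 2 de: L, 3 sa L, 4 ba L, 5 sup H, 6 lo L, 7 ba L, 8 kir H.
Parse right to left (heavy = foot alone; LL = one foot; stranded L unfooted): (ˈu.de:) (ˈsa.ba) (ˈsup) (ˈlo.ba) (ˈkir).
Foot heads: 1, 3, 5, 6, 8.
Primary stress on the leftmost head = syllable 1.
Primary stress: syllable 1 → ˈu.de:.sa.ba.sup.lo.ba.kir.

1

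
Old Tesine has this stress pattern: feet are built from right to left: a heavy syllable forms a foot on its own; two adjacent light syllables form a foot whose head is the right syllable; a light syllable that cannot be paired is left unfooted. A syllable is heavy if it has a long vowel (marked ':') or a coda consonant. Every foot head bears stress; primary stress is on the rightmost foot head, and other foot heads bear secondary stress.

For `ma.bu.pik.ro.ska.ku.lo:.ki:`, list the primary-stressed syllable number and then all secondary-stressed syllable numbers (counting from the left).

primary 8, secondary 2, 3, 6, 7

Weights: 1 ma L, 2 bu L, 3 pik H, 4 ro L, 5 ska L, 6 ku L, 7 lo: H, 8 ki: H.
Parse right to left (heavy = foot alone; LL = one foot; stranded L unfooted): (ma.ˈbu) (ˈpik) ro (ska.ˈku) (ˈlo:) (ˈki:).
Foot heads: 2, 3, 6, 7, 8.
Primary stress on the rightmost head = syllable 8.
Secondary stress on 2, 3, 6, 7: ma.ˌbu.ˌpik.ro.ska.ˌku.ˌlo:.ˈki:.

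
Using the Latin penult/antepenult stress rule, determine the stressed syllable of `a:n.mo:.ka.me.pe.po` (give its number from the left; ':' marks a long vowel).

4

Classical Latin: stress the penult if heavy (long vowel or closed), else the antepenult.
Weights: 4 me L, 5 pe L, 6 po L.
The penult (syllable 5, pe) is light, so stress falls on the antepenult (syllable 4, me).
Stress on syllable 4: a:n.mo:.ka.ˈme.pe.po.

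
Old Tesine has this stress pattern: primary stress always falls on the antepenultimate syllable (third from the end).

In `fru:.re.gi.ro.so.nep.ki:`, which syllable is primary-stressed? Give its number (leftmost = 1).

The word has 7 syllables; the antepenultimate syllable (third from the end) is syllable 5 (so).
Primary stress: syllable 5 → fru:.re.gi.ro.ˈso.nep.ki:.

5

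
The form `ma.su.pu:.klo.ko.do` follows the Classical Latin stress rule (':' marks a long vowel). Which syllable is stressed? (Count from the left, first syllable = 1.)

4

Classical Latin: stress the penult if heavy (long vowel or closed), else the antepenult.
Weights: 4 klo L, 5 ko L, 6 do L.
The penult (syllable 5, ko) is light, so stress falls on the antepenult (syllable 4, klo).
Stress on syllable 4: ma.su.pu:.ˈklo.ko.do.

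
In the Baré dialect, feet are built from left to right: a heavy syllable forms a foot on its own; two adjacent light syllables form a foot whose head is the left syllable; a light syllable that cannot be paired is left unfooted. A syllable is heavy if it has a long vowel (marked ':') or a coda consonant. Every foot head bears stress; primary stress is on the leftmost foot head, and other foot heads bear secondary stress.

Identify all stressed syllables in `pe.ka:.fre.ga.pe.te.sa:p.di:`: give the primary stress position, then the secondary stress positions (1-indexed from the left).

Weights: 1 pe L, 2 ka: H, 3 fre L, 4 ga L, 5 pe L, 6 te L, 7 sa:p H, 8 di: H.
Parse left to right (heavy = foot alone; LL = one foot; stranded L unfooted): pe (ˈka:) (ˈfre.ga) (ˈpe.te) (ˈsa:p) (ˈdi:).
Foot heads: 2, 3, 5, 7, 8.
Primary stress on the leftmost head = syllable 2.
Secondary stress on 3, 5, 7, 8: pe.ˈka:.ˌfre.ga.ˌpe.te.ˌsa:p.ˌdi:.

primary 2, secondary 3, 5, 7, 8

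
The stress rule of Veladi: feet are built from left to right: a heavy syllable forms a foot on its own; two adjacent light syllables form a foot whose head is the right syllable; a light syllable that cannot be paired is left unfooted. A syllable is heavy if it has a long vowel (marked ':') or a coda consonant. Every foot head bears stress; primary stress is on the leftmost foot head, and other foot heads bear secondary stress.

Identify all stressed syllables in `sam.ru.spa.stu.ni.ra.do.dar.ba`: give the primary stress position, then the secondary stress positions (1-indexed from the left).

Weights: 1 sam H, 2 ru L, 3 spa L, 4 stu L, 5 ni L, 6 ra L, 7 do L, 8 dar H, 9 ba L.
Parse left to right (heavy = foot alone; LL = one foot; stranded L unfooted): (ˈsam) (ru.ˈspa) (stu.ˈni) (ra.ˈdo) (ˈdar) ba.
Foot heads: 1, 3, 5, 7, 8.
Primary stress on the leftmost head = syllable 1.
Secondary stress on 3, 5, 7, 8: ˈsam.ru.ˌspa.stu.ˌni.ra.ˌdo.ˌdar.ba.

primary 1, secondary 3, 5, 7, 8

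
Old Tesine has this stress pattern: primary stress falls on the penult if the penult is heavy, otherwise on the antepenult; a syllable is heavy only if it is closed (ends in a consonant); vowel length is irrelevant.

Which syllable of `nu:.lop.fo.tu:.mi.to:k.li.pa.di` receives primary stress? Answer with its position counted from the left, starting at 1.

Weights: 7 li L, 8 pa L, 9 di L.
The penult (syllable 8, pa) is light, so stress falls on the antepenult (syllable 7, li).
Primary stress: syllable 7 → nu:.lop.fo.tu:.mi.to:k.ˈli.pa.di.

7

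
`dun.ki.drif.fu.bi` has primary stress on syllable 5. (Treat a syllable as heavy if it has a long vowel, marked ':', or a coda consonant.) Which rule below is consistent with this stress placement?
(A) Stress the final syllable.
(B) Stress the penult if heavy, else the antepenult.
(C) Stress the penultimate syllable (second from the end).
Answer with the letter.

A

Rule A → syllable 5 ✓.
Rule B → syllable 3 (observed: 5).
Rule C → syllable 4 (observed: 5).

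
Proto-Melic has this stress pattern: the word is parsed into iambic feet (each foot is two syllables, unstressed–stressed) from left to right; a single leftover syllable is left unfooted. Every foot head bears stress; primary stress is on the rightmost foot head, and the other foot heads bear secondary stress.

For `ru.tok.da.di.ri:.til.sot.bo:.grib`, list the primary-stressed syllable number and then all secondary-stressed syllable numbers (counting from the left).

primary 8, secondary 2, 4, 6

Parse left to right into iambic (σˈσ) feet: (ru.ˈtok) (da.ˈdi) (ri:.ˈtil) (sot.ˈbo:) grib. Syllable 9 is left unfooted.
Foot heads (stressed positions): 2, 4, 6, 8.
End Rule Rightmost: primary stress on the rightmost head = syllable 8.
Secondary stress on 2, 4, 6: ru.ˌtok.da.ˌdi.ri:.ˌtil.sot.ˈbo:.grib.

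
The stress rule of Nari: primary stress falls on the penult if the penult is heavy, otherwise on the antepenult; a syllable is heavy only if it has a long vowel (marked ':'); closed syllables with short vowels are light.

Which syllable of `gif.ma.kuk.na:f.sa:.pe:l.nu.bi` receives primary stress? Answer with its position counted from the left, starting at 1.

6

Weights: 6 pe:l H, 7 nu L, 8 bi L.
The penult (syllable 7, nu) is light, so stress falls on the antepenult (syllable 6, pe:l).
Primary stress: syllable 6 → gif.ma.kuk.na:f.sa:.ˈpe:l.nu.bi.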